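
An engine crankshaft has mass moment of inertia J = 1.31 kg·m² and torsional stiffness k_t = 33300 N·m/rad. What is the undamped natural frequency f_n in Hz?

ω_n = √(k_t/J) = √(33300/1.31) = √25420 = 159.4 rad/s.
f_n = ω_n/(2π) = 159.4/6.283 = 25.38 Hz.

25.4 Hz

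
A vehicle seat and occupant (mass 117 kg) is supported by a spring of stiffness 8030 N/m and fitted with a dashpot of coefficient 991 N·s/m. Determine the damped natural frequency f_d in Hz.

1.13 Hz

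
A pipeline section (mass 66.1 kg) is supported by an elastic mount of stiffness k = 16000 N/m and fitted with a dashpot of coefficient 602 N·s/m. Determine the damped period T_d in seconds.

0.422 s

ω_n = √(k/m) = √(16000/66.1) = 15.56 rad/s.
Critical damping c_c = 2√(k·m) = 2√(16000 × 66.1) = 2057 N·s/m, so ζ = c/c_c = 602/2057 = 0.2927.
ω_d = ω_n√(1 − ζ²) = 15.56 × √(1 − 0.0857) = 14.88 rad/s.
T_d = 2π/ω_d = 0.4223 s.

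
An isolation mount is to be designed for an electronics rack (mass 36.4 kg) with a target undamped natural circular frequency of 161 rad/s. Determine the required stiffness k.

k = m·ω_n² = 36.4 × 161.0² = 36.4 × 25920 = 943500 N/m.

944000 N/m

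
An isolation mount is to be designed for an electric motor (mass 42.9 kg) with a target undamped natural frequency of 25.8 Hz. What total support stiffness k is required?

1130000 N/m

ω_n = 2πf_n = 2π × 25.8 = 162.1 rad/s.
k = m·ω_n² = 42.9 × 162.1² = 42.9 × 26280 = 1127000 N/m.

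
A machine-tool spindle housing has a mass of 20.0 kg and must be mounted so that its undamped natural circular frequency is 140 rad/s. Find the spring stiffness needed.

k = m·ω_n² = 20.0 × 140.0² = 20.0 × 19600 = 392000 N/m.

392000 N/m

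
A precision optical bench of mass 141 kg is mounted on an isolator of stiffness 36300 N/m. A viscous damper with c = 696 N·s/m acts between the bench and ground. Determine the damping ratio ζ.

ω_n = √(k/m) = √(36300/141) = 16.05 rad/s.
Critical damping c_c = 2√(k·m) = 2√(36300 × 141) = 4525 N·s/m, so ζ = c/c_c = 696/4525 = 0.1538.

0.154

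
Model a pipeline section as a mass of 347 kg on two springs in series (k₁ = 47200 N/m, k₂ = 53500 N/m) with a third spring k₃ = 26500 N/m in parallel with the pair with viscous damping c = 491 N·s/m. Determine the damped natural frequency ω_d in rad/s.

12.2 rad/s

Series pair: k_s = k₁k₂/(k₁+k₂) = (47200)(53500)/(47200 + 53500) = 25080 N/m. In parallel with k₃: k_eq = 25080 + 26500 = 51580 N/m.
ω_n = √(k_eq/m) = √(51580/347) = 12.19 rad/s.
Critical damping c_c = 2√(k_eq·m) = 2√(51580 × 347) = 8461 N·s/m, so ζ = c/c_c = 491/8461 = 0.05803.
ω_d = ω_n√(1 − ζ²) = 12.19 × √(1 − 0.00337) = 12.17 rad/s.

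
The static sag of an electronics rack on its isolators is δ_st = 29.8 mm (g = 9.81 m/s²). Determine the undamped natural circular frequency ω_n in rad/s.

ω_n = √(g/δ_st) = √(9.81/0.0298) = √329.2 = 18.14 rad/s.

18.1 rad/s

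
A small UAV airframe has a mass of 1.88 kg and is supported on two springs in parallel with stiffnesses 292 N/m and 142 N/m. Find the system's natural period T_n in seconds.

0.414 s

Parallel springs add: k_eq = 292 + 142 = 434.0 N/m.
ω_n = √(k_eq/m) = √(434.0/1.88) = √230.9 = 15.19 rad/s.
T_n = 2π/ω_n = 6.283/15.19 = 0.4135 s.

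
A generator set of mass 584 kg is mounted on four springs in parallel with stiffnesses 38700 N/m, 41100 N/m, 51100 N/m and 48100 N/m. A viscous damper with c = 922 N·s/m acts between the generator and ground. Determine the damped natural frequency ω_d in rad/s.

Parallel springs add: k_eq = 38700 + 41100 + 51100 + 48100 = 179000 N/m.
ω_n = √(k_eq/m) = √(179000/584) = 17.51 rad/s.
Critical damping c_c = 2√(k_eq·m) = 2√(179000 × 584) = 20450 N·s/m, so ζ = c/c_c = 922/20450 = 0.04509.
ω_d = ω_n√(1 − ζ²) = 17.51 × √(1 − 0.00203) = 17.49 rad/s.

17.5 rad/s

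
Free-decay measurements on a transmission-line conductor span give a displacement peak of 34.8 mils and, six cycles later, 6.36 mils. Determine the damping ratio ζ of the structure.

0.0450

Logarithmic decrement δ = (1/n)·ln(x₀/x_n) = (1/6)·ln(34.8/6.36) = (1/6)·ln(5.472) = 0.2833.
ζ = δ/√(4π² + δ²) = 0.2833/√(39.48 + 0.0802) = 0.2833/6.290 = 0.04504.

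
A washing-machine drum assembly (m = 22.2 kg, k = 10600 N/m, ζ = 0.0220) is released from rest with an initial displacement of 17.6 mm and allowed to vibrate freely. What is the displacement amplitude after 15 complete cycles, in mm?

Logarithmic decrement δ = 2πζ/√(1 − ζ²) = 2π × 0.02200/√(1 − 0.000484) = 0.1383.
After n cycles, x_n/x₀ = e^(−nδ), so x_15 = 17.6 × e^(−15 × 0.1383) = 17.6 × 0.1257 = 2.212 mm.

2.21 mm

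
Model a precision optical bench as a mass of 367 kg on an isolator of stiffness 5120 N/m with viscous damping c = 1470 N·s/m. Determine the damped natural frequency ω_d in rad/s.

ω_n = √(k/m) = √(5120/367) = 3.735 rad/s.
Critical damping c_c = 2√(k·m) = 2√(5120 × 367) = 2742 N·s/m, so ζ = c/c_c = 1470/2742 = 0.5362.
ω_d = ω_n√(1 − ζ²) = 3.735 × √(1 − 0.288) = 3.153 rad/s.

3.15 rad/s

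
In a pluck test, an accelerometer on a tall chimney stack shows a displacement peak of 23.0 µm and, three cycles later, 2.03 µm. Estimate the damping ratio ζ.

0.128

Logarithmic decrement δ = (1/n)·ln(x₀/x_n) = (1/3)·ln(23.0/2.03) = (1/3)·ln(11.33) = 0.8092.
ζ = δ/√(4π² + δ²) = 0.8092/√(39.48 + 0.655) = 0.8092/6.335 = 0.1277.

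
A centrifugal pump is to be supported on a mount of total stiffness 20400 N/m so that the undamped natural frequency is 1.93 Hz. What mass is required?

139 kg

ω_n = 2πf_n = 2π × 1.93 = 12.13 rad/s.
m = k/ω_n² = 20400/12.13² = 20400/147.1 = 138.7 kg.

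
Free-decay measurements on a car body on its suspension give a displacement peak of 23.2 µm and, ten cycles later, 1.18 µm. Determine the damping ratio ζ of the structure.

0.0474

Logarithmic decrement δ = (1/n)·ln(x₀/x_n) = (1/10)·ln(23.2/1.18) = (1/10)·ln(19.66) = 0.2979.
ζ = δ/√(4π² + δ²) = 0.2979/√(39.48 + 0.0887) = 0.2979/6.290 = 0.04735.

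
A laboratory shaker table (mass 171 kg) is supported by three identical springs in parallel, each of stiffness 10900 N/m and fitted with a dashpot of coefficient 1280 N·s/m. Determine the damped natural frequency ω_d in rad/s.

Parallel springs add: k_eq = 3 × 10900 = 32700 N/m.
ω_n = √(k_eq/m) = √(32700/171) = 13.83 rad/s.
Critical damping c_c = 2√(k_eq·m) = 2√(32700 × 171) = 4729 N·s/m, so ζ = c/c_c = 1280/4729 = 0.2707.
ω_d = ω_n√(1 − ζ²) = 13.83 × √(1 − 0.0733) = 13.31 rad/s.

13.3 rad/s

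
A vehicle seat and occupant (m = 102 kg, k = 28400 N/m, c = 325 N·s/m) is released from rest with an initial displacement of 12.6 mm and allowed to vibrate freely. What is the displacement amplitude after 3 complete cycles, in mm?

2.07 mm

ζ = c/(2√(km)) = 325/(2√(28400 × 102)) = 325/3404 = 0.09548.
Logarithmic decrement δ = 2πζ/√(1 − ζ²) = 2π × 0.09548/√(1 − 0.00912) = 0.6026.
After n cycles, x_n/x₀ = e^(−nδ), so x_3 = 12.6 × e^(−3 × 0.6026) = 12.6 × 0.1640 = 2.066 mm.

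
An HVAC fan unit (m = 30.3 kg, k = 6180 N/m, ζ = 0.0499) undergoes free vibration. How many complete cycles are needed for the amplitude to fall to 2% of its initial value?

Logarithmic decrement δ = 2πζ/√(1 − ζ²) = 2π × 0.04990/√(1 − 0.00249) = 0.3139.
x_n/x₀ = e^(−nδ) ≤ 0.02; take ln: n ≥ ln(1/0.02)/δ = 3.912/0.3139 = 12.46.
So 13 complete cycles are required.

13 cycles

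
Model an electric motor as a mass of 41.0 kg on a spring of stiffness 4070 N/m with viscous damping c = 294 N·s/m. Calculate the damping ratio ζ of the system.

0.360

ω_n = √(k/m) = √(4070/41.0) = 9.963 rad/s.
Critical damping c_c = 2√(k·m) = 2√(4070 × 41.0) = 817.0 N·s/m, so ζ = c/c_c = 294/817.0 = 0.3599.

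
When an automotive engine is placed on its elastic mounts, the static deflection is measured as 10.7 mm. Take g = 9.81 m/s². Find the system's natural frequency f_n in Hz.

4.82 Hz

ω_n = √(g/δ_st) = √(9.81/0.0107) = √916.8 = 30.28 rad/s.
f_n = ω_n/(2π) = 30.28/6.283 = 4.819 Hz.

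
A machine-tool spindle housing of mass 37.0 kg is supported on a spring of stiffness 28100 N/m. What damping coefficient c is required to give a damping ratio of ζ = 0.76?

1550 N·s/m

c_c = 2√(k·m) = 2√(28100 × 37.0) = 2039 N·s/m.
c = ζ·c_c = 0.76 × 2039 = 1550 N·s/m.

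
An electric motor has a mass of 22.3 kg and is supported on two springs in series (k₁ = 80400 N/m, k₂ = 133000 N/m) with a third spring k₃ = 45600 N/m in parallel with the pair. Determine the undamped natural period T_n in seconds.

Series pair: k_s = k₁k₂/(k₁+k₂) = (80400)(133000)/(80400 + 133000) = 50110 N/m. In parallel with k₃: k_eq = 50110 + 45600 = 95710 N/m.
ω_n = √(k_eq/m) = √(95710/22.3) = √4292 = 65.51 rad/s.
T_n = 2π/ω_n = 6.283/65.51 = 0.09591 s.

0.0959 s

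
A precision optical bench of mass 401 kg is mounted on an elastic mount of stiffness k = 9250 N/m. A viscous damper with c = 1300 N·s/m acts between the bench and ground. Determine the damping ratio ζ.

0.337

ω_n = √(k/m) = √(9250/401) = 4.803 rad/s.
Critical damping c_c = 2√(k·m) = 2√(9250 × 401) = 3852 N·s/m, so ζ = c/c_c = 1300/3852 = 0.3375.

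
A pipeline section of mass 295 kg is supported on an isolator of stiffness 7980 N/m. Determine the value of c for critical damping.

3070 N·s/m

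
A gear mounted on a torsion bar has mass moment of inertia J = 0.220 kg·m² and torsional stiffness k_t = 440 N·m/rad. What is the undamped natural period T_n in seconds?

ω_n = √(k_t/J) = √(440/0.220) = √2000 = 44.72 rad/s.
T_n = 2π/ω_n = 6.283/44.72 = 0.1405 s.

0.140 s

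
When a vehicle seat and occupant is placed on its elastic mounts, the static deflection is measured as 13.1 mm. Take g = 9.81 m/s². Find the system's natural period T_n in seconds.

0.230 s

ω_n = √(g/δ_st) = √(9.81/0.0131) = √748.9 = 27.37 rad/s.
T_n = 2π/ω_n = 6.283/27.37 = 0.2296 s.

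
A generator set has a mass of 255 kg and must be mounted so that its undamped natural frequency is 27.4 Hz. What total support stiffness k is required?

ω_n = 2πf_n = 2π × 27.4 = 172.2 rad/s.
k = m·ω_n² = 255 × 172.2² = 255 × 29640 = 7558000 N/m.

7560000 N/m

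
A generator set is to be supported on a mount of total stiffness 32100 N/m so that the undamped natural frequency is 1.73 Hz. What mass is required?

272 kg

ω_n = 2πf_n = 2π × 1.73 = 10.87 rad/s.
m = k/ω_n² = 32100/10.87² = 32100/118.2 = 271.7 kg.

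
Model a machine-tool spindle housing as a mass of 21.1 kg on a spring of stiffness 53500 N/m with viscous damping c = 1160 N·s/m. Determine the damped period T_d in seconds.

0.149 s

ω_n = √(k/m) = √(53500/21.1) = 50.35 rad/s.
Critical damping c_c = 2√(k·m) = 2√(53500 × 21.1) = 2125 N·s/m, so ζ = c/c_c = 1160/2125 = 0.5459.
ω_d = ω_n√(1 − ζ²) = 50.35 × √(1 − 0.298) = 42.19 rad/s.
T_d = 2π/ω_d = 0.1489 s.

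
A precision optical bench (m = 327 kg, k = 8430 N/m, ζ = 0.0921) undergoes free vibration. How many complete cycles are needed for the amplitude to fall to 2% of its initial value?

Logarithmic decrement δ = 2πζ/√(1 − ζ²) = 2π × 0.09210/√(1 − 0.00848) = 0.5812.
x_n/x₀ = e^(−nδ) ≤ 0.02; take ln: n ≥ ln(1/0.02)/δ = 3.912/0.5812 = 6.732.
So 7 complete cycles are required.

7 cycles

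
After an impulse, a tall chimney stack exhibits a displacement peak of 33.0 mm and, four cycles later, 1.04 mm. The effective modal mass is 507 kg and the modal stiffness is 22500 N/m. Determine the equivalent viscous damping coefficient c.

Logarithmic decrement δ = (1/n)·ln(x₀/x_n) = (1/4)·ln(33.0/1.04) = (1/4)·ln(31.73) = 0.8643.
ζ = δ/√(4π² + δ²) = 0.8643/√(39.48 + 0.747) = 0.8643/6.342 = 0.1363.
c = ζ · 2√(km) = 0.1363 × 2√(22500 × 507) = 0.1363 × 6755 = 920.6 N·s/m.

921 N·s/m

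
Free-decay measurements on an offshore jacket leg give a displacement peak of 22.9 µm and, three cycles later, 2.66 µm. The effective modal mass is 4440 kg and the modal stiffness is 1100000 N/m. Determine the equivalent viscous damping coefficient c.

Logarithmic decrement δ = (1/n)·ln(x₀/x_n) = (1/3)·ln(22.9/2.66) = (1/3)·ln(8.609) = 0.7176.
ζ = δ/√(4π² + δ²) = 0.7176/√(39.48 + 0.515) = 0.7176/6.324 = 0.1135.
c = ζ · 2√(km) = 0.1135 × 2√(1100000 × 4440) = 0.1135 × 139800 = 15860 N·s/m.

15900 N·s/m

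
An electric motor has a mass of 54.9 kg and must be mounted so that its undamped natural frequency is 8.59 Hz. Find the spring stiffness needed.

160000 N/m

ω_n = 2πf_n = 2π × 8.59 = 53.97 rad/s.
k = m·ω_n² = 54.9 × 53.97² = 54.9 × 2913 = 159900 N/m.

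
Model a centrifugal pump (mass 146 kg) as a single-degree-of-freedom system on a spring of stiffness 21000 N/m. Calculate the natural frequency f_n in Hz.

1.91 Hz

ω_n = √(k/m) = √(21000/146) = √143.8 = 11.99 rad/s.
f_n = ω_n/(2π) = 11.99/6.283 = 1.909 Hz.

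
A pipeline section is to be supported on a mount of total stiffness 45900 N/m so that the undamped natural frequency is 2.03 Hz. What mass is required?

ω_n = 2πf_n = 2π × 2.03 = 12.75 rad/s.
m = k/ω_n² = 45900/12.75² = 45900/162.7 = 282.1 kg.

282 kg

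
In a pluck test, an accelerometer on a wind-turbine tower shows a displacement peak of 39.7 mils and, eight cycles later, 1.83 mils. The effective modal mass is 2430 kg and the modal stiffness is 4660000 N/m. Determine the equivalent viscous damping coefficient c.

Logarithmic decrement δ = (1/n)·ln(x₀/x_n) = (1/8)·ln(39.7/1.83) = (1/8)·ln(21.69) = 0.3846.
ζ = δ/√(4π² + δ²) = 0.3846/√(39.48 + 0.148) = 0.3846/6.295 = 0.06110.
c = ζ · 2√(km) = 0.06110 × 2√(4660000 × 2430) = 0.06110 × 212800 = 13000 N·s/m.

13000 N·s/m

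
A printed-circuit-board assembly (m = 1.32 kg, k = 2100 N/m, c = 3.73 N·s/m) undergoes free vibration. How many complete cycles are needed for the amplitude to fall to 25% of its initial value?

ζ = c/(2√(km)) = 3.73/(2√(2100 × 1.32)) = 3.73/105.3 = 0.03542.
Logarithmic decrement δ = 2πζ/√(1 − ζ²) = 2π × 0.03542/√(1 − 0.00125) = 0.2227.
x_n/x₀ = e^(−nδ) ≤ 0.25; take ln: n ≥ ln(1/0.25)/δ = 1.386/0.2227 = 6.225.
So 7 complete cycles are required.

7 cycles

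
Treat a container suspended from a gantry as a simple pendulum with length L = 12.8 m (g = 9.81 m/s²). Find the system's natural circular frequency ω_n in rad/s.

0.875 rad/s

For a simple pendulum ω_n = √(g/L) = √(9.81/12.8) = √0.7664 = 0.8754 rad/s.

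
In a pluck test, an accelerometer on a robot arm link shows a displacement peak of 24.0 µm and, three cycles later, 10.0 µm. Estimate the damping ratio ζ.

0.0464

Logarithmic decrement δ = (1/n)·ln(x₀/x_n) = (1/3)·ln(24.0/10.0) = (1/3)·ln(2.400) = 0.2918.
ζ = δ/√(4π² + δ²) = 0.2918/√(39.48 + 0.0852) = 0.2918/6.290 = 0.04640.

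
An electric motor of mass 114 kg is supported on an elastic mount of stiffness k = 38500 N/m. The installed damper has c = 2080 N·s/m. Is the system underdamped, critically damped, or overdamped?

c_c = 2√(k·m) = 4190 N·s/m; ζ = c/c_c = 2080/4190 = 0.496.
Since ζ < 1 the system is underdamped.

underdamped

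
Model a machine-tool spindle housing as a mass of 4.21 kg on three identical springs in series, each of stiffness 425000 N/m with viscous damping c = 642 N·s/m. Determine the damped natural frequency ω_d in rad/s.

Series springs: 1/k_eq = 3/425000, so k_eq = 425000/3 = 141700 N/m.
ω_n = √(k_eq/m) = √(141700/4.21) = 183.4 rad/s.
Critical damping c_c = 2√(k_eq·m) = 2√(141700 × 4.21) = 1545 N·s/m, so ζ = c/c_c = 642/1545 = 0.4157.
ω_d = ω_n√(1 − ζ²) = 183.4 × √(1 − 0.173) = 166.8 rad/s.

167 rad/s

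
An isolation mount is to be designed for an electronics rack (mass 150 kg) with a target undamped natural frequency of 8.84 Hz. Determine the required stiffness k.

ω_n = 2πf_n = 2π × 8.84 = 55.54 rad/s.
k = m·ω_n² = 150 × 55.54² = 150 × 3085 = 462800 N/m.

463000 N/m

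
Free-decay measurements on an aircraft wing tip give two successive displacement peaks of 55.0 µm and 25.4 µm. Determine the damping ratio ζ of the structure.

0.122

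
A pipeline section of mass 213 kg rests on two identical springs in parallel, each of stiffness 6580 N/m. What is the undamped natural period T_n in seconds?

Parallel springs add: k_eq = 2 × 6580 = 13160 N/m.
ω_n = √(k_eq/m) = √(13160/213) = √61.78 = 7.860 rad/s.
T_n = 2π/ω_n = 6.283/7.860 = 0.7994 s.

0.799 s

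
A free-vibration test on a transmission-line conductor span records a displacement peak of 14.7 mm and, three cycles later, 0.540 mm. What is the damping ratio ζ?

0.173

Logarithmic decrement δ = (1/n)·ln(x₀/x_n) = (1/3)·ln(14.7/0.540) = (1/3)·ln(27.22) = 1.101.
ζ = δ/√(4π² + δ²) = 1.101/√(39.48 + 1.21) = 1.101/6.379 = 0.1727.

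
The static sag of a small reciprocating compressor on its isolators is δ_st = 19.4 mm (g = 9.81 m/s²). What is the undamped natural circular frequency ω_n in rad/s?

22.5 rad/s

ω_n = √(g/δ_st) = √(9.81/0.0194) = √505.7 = 22.49 rad/s.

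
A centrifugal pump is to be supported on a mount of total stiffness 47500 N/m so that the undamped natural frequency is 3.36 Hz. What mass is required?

ω_n = 2πf_n = 2π × 3.36 = 21.11 rad/s.
m = k/ω_n² = 47500/21.11² = 47500/445.7 = 106.6 kg.

107 kg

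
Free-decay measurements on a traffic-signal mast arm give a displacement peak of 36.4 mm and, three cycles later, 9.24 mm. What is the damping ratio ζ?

0.0725

Logarithmic decrement δ = (1/n)·ln(x₀/x_n) = (1/3)·ln(36.4/9.24) = (1/3)·ln(3.939) = 0.4570.
ζ = δ/√(4π² + δ²) = 0.4570/√(39.48 + 0.209) = 0.4570/6.300 = 0.07254.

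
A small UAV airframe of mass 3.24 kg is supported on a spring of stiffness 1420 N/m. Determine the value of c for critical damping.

136 N·s/m

c_c = 2√(k·m) = 2√(1420 × 3.24) = 2 × 67.83 = 135.7 N·s/m.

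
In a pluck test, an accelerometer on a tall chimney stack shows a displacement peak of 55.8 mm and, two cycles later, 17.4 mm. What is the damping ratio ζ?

0.0923

Logarithmic decrement δ = (1/n)·ln(x₀/x_n) = (1/2)·ln(55.8/17.4) = (1/2)·ln(3.207) = 0.5827.
ζ = δ/√(4π² + δ²) = 0.5827/√(39.48 + 0.339) = 0.5827/6.310 = 0.09234.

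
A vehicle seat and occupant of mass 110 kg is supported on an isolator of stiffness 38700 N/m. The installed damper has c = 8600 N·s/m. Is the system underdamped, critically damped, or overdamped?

overdamped

c_c = 2√(k·m) = 4126 N·s/m; ζ = c/c_c = 8600/4126 = 2.08.
Since ζ > 1 the system is overdamped.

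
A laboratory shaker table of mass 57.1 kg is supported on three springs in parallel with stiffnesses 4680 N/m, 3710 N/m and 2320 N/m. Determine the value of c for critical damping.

Parallel springs add: k_eq = 4680 + 3710 + 2320 = 10710 N/m.
c_c = 2√(k_eq·m) = 2√(10710 × 57.1) = 2 × 782.0 = 1564 N·s/m.

1560 N·s/m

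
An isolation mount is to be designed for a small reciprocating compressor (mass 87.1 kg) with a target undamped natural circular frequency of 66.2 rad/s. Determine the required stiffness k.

382000 N/m

k = m·ω_n² = 87.1 × 66.20² = 87.1 × 4382 = 381700 N/m.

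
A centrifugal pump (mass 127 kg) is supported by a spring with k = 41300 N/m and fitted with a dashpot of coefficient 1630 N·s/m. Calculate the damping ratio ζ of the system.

ω_n = √(k/m) = √(41300/127) = 18.03 rad/s.
Critical damping c_c = 2√(k·m) = 2√(41300 × 127) = 4580 N·s/m, so ζ = c/c_c = 1630/4580 = 0.3559.

0.356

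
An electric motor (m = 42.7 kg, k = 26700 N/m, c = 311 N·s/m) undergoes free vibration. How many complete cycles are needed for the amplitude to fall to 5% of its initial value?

ζ = c/(2√(km)) = 311/(2√(26700 × 42.7)) = 311/2135 = 0.1456.
Logarithmic decrement δ = 2πζ/√(1 − ζ²) = 2π × 0.1456/√(1 − 0.0212) = 0.9249.
x_n/x₀ = e^(−nδ) ≤ 0.05; take ln: n ≥ ln(1/0.05)/δ = 2.996/0.9249 = 3.239.
So 4 complete cycles are required.

4 cycles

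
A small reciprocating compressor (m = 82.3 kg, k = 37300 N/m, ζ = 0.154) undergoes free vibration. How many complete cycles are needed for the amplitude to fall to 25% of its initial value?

2 cycles

Logarithmic decrement δ = 2πζ/√(1 − ζ²) = 2π × 0.1540/√(1 − 0.0237) = 0.9793.
x_n/x₀ = e^(−nδ) ≤ 0.25; take ln: n ≥ ln(1/0.25)/δ = 1.386/0.9793 = 1.416.
So 2 complete cycles are required.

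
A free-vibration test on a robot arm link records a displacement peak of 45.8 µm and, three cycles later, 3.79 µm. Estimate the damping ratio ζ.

0.131

Logarithmic decrement δ = (1/n)·ln(x₀/x_n) = (1/3)·ln(45.8/3.79) = (1/3)·ln(12.08) = 0.8306.
ζ = δ/√(4π² + δ²) = 0.8306/√(39.48 + 0.690) = 0.8306/6.338 = 0.1311.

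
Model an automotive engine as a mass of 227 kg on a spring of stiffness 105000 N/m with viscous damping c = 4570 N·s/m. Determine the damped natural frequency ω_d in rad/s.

ω_n = √(k/m) = √(105000/227) = 21.51 rad/s.
Critical damping c_c = 2√(k·m) = 2√(105000 × 227) = 9764 N·s/m, so ζ = c/c_c = 4570/9764 = 0.4680.
ω_d = ω_n√(1 − ζ²) = 21.51 × √(1 − 0.219) = 19.01 rad/s.

19.0 rad/s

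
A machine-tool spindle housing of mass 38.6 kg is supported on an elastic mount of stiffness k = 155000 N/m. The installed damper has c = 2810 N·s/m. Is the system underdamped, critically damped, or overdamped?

c_c = 2√(k·m) = 4892 N·s/m; ζ = c/c_c = 2810/4892 = 0.574.
Since ζ < 1 the system is underdamped.

underdamped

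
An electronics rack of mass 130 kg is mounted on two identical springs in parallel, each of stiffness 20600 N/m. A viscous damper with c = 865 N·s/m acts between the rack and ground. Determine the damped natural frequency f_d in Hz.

2.78 Hz

Parallel springs add: k_eq = 2 × 20600 = 41200 N/m.
ω_n = √(k_eq/m) = √(41200/130) = 17.80 rad/s.
Critical damping c_c = 2√(k_eq·m) = 2√(41200 × 130) = 4629 N·s/m, so ζ = c/c_c = 865/4629 = 0.1869.
ω_d = ω_n√(1 − ζ²) = 17.80 × √(1 − 0.0349) = 17.49 rad/s.
f_d = ω_d/(2π) = 2.783 Hz.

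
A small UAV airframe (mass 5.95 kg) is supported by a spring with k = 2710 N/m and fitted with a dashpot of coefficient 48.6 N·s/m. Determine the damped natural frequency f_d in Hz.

3.33 Hz

ω_n = √(k/m) = √(2710/5.95) = 21.34 rad/s.
Critical damping c_c = 2√(k·m) = 2√(2710 × 5.95) = 254.0 N·s/m, so ζ = c/c_c = 48.6/254.0 = 0.1914.
ω_d = ω_n√(1 − ζ²) = 21.34 × √(1 − 0.0366) = 20.95 rad/s.
f_d = ω_d/(2π) = 3.334 Hz.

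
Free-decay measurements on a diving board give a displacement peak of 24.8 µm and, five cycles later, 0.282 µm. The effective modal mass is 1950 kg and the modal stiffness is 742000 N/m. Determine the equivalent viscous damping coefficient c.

10700 N·s/m

Logarithmic decrement δ = (1/n)·ln(x₀/x_n) = (1/5)·ln(24.8/0.282) = (1/5)·ln(87.94) = 0.8953.
ζ = δ/√(4π² + δ²) = 0.8953/√(39.48 + 0.802) = 0.8953/6.347 = 0.1411.
c = ζ · 2√(km) = 0.1411 × 2√(742000 × 1950) = 0.1411 × 76080 = 10730 N·s/m.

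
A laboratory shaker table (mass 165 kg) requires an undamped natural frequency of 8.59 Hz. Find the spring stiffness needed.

ω_n = 2πf_n = 2π × 8.59 = 53.97 rad/s.
k = m·ω_n² = 165 × 53.97² = 165 × 2913 = 480700 N/m.

481000 N/m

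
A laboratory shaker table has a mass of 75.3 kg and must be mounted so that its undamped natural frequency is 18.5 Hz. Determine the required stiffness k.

1020000 N/m

ω_n = 2πf_n = 2π × 18.5 = 116.2 rad/s.
k = m·ω_n² = 75.3 × 116.2² = 75.3 × 13510 = 1017000 N/m.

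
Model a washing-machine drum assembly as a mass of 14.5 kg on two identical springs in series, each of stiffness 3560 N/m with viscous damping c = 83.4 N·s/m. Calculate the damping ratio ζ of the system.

0.260

Series springs: 1/k_eq = 2/3560, so k_eq = 3560/2 = 1780 N/m.
ω_n = √(k_eq/m) = √(1780/14.5) = 11.08 rad/s.
Critical damping c_c = 2√(k_eq·m) = 2√(1780 × 14.5) = 321.3 N·s/m, so ζ = c/c_c = 83.4/321.3 = 0.2596.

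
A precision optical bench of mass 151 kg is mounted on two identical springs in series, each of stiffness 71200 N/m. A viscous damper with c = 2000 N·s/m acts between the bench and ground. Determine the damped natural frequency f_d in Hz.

2.20 Hz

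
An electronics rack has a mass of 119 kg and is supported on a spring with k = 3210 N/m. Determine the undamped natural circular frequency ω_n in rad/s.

ω_n = √(k/m) = √(3210/119) = √26.97 = 5.194 rad/s.

5.19 rad/s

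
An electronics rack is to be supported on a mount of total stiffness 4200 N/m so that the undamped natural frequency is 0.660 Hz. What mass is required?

244 kg

ω_n = 2πf_n = 2π × 0.660 = 4.147 rad/s.
m = k/ω_n² = 4200/4.147² = 4200/17.20 = 244.2 kg.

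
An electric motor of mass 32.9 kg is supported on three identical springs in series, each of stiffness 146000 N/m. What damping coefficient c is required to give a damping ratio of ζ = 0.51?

Series springs: 1/k_eq = 3/146000, so k_eq = 146000/3 = 48670 N/m.
c_c = 2√(k_eq·m) = 2√(48670 × 32.9) = 2531 N·s/m.
c = ζ·c_c = 0.51 × 2531 = 1291 N·s/m.

1290 N·s/m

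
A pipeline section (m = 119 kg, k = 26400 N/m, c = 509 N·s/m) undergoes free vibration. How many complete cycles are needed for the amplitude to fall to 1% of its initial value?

6 cycles

ζ = c/(2√(km)) = 509/(2√(26400 × 119)) = 509/3545 = 0.1436.
Logarithmic decrement δ = 2πζ/√(1 − ζ²) = 2π × 0.1436/√(1 − 0.0206) = 0.9116.
x_n/x₀ = e^(−nδ) ≤ 0.01; take ln: n ≥ ln(1/0.01)/δ = 4.605/0.9116 = 5.052.
So 6 complete cycles are required.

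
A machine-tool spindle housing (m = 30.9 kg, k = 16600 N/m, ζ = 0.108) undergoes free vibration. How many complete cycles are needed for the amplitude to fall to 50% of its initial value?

2 cycles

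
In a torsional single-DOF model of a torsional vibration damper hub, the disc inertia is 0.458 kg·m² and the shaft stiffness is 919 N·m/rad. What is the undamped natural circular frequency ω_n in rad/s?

44.8 rad/s

ω_n = √(k_t/J) = √(919/0.458) = √2007 = 44.79 rad/s.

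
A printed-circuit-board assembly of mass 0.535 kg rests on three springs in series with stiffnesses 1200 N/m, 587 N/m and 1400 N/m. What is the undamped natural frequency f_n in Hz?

Series springs: 1/k_eq = 1/1200 + 1/587 + 1/1400 = 0.003251, so k_eq = 307.6 N/m.
ω_n = √(k_eq/m) = √(307.6/0.535) = √574.9 = 23.98 rad/s.
f_n = ω_n/(2π) = 23.98/6.283 = 3.816 Hz.

3.82 Hz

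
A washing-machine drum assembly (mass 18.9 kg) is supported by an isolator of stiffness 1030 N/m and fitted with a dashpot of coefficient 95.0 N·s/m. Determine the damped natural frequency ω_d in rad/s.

6.94 rad/s

ω_n = √(k/m) = √(1030/18.9) = 7.382 rad/s.
Critical damping c_c = 2√(k·m) = 2√(1030 × 18.9) = 279.0 N·s/m, so ζ = c/c_c = 95.0/279.0 = 0.3404.
ω_d = ω_n√(1 − ζ²) = 7.382 × √(1 − 0.116) = 6.941 rad/s.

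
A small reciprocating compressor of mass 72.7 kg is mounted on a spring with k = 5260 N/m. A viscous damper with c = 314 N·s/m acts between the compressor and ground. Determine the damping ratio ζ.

ω_n = √(k/m) = √(5260/72.7) = 8.506 rad/s.
Critical damping c_c = 2√(k·m) = 2√(5260 × 72.7) = 1237 N·s/m, so ζ = c/c_c = 314/1237 = 0.2539.

0.254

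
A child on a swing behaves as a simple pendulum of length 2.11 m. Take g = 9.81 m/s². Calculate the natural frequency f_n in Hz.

0.343 Hz

For a simple pendulum ω_n = √(g/L) = √(9.81/2.11) = √4.649 = 2.156 rad/s.
f_n = ω_n/(2π) = 2.156/6.283 = 0.3432 Hz.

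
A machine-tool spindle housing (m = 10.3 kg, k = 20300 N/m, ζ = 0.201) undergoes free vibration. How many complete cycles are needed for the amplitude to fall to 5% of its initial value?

3 cycles

Logarithmic decrement δ = 2πζ/√(1 − ζ²) = 2π × 0.2010/√(1 − 0.0404) = 1.289.
x_n/x₀ = e^(−nδ) ≤ 0.05; take ln: n ≥ ln(1/0.05)/δ = 2.996/1.289 = 2.324.
So 3 complete cycles are required.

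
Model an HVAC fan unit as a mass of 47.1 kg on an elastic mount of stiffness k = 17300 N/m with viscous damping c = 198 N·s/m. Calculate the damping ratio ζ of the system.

ω_n = √(k/m) = √(17300/47.1) = 19.17 rad/s.
Critical damping c_c = 2√(k·m) = 2√(17300 × 47.1) = 1805 N·s/m, so ζ = c/c_c = 198/1805 = 0.1097.

0.110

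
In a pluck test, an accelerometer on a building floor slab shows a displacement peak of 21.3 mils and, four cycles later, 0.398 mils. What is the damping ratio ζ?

Logarithmic decrement δ = (1/n)·ln(x₀/x_n) = (1/4)·ln(21.3/0.398) = (1/4)·ln(53.52) = 0.9950.
ζ = δ/√(4π² + δ²) = 0.9950/√(39.48 + 0.990) = 0.9950/6.361 = 0.1564.

0.156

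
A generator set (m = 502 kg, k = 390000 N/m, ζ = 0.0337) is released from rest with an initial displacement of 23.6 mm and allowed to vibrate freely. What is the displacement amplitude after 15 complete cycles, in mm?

0.983 mm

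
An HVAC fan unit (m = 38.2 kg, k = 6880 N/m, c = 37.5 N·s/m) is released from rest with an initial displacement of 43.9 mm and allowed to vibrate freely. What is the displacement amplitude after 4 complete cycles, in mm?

17.5 mm

ζ = c/(2√(km)) = 37.5/(2√(6880 × 38.2)) = 37.5/1025 = 0.03657.
Logarithmic decrement δ = 2πζ/√(1 − ζ²) = 2π × 0.03657/√(1 − 0.00134) = 0.2300.
After n cycles, x_n/x₀ = e^(−nδ), so x_4 = 43.9 × e^(−4 × 0.2300) = 43.9 × 0.3986 = 17.50 mm.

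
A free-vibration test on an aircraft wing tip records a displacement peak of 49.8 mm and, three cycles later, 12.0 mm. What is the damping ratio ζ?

Logarithmic decrement δ = (1/n)·ln(x₀/x_n) = (1/3)·ln(49.8/12.0) = (1/3)·ln(4.150) = 0.4744.
ζ = δ/√(4π² + δ²) = 0.4744/√(39.48 + 0.225) = 0.4744/6.301 = 0.07528.

0.0753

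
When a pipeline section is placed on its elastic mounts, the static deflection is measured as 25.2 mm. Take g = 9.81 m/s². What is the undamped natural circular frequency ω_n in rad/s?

19.7 rad/s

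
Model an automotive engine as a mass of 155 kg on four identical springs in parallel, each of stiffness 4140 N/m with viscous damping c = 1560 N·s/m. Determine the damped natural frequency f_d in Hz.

Parallel springs add: k_eq = 4 × 4140 = 16560 N/m.
ω_n = √(k_eq/m) = √(16560/155) = 10.34 rad/s.
Critical damping c_c = 2√(k_eq·m) = 2√(16560 × 155) = 3204 N·s/m, so ζ = c/c_c = 1560/3204 = 0.4869.
ω_d = ω_n√(1 − ζ²) = 10.34 × √(1 − 0.237) = 9.029 rad/s.
f_d = ω_d/(2π) = 1.437 Hz.

1.44 Hz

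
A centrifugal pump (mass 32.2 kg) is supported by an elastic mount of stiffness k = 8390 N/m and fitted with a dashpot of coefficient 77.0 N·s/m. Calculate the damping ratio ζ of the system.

ω_n = √(k/m) = √(8390/32.2) = 16.14 rad/s.
Critical damping c_c = 2√(k·m) = 2√(8390 × 32.2) = 1040 N·s/m, so ζ = c/c_c = 77.0/1040 = 0.07407.

0.0741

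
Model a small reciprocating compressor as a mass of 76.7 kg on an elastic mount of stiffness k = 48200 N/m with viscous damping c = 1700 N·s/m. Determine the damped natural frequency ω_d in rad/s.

22.5 rad/s

ω_n = √(k/m) = √(48200/76.7) = 25.07 rad/s.
Critical damping c_c = 2√(k·m) = 2√(48200 × 76.7) = 3845 N·s/m, so ζ = c/c_c = 1700/3845 = 0.4421.
ω_d = ω_n√(1 − ζ²) = 25.07 × √(1 − 0.195) = 22.49 rad/s.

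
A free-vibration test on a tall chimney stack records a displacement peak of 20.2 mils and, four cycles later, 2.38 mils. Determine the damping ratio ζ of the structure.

Logarithmic decrement δ = (1/n)·ln(x₀/x_n) = (1/4)·ln(20.2/2.38) = (1/4)·ln(8.487) = 0.5346.
ζ = δ/√(4π² + δ²) = 0.5346/√(39.48 + 0.286) = 0.5346/6.306 = 0.08479.

0.0848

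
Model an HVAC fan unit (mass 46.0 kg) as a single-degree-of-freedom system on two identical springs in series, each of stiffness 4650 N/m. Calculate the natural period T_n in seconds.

0.884 s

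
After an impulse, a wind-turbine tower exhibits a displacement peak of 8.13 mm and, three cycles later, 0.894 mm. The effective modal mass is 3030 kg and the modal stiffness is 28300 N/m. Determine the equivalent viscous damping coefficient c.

Logarithmic decrement δ = (1/n)·ln(x₀/x_n) = (1/3)·ln(8.13/0.894) = (1/3)·ln(9.094) = 0.7359.
ζ = δ/√(4π² + δ²) = 0.7359/√(39.48 + 0.542) = 0.7359/6.326 = 0.1163.
c = ζ · 2√(km) = 0.1163 × 2√(28300 × 3030) = 0.1163 × 18520 = 2154 N·s/m.

2150 N·s/m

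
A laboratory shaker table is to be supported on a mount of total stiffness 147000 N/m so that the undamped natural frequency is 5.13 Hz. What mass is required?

141 kg

ω_n = 2πf_n = 2π × 5.13 = 32.23 rad/s.
m = k/ω_n² = 147000/32.23² = 147000/1039 = 141.5 kg.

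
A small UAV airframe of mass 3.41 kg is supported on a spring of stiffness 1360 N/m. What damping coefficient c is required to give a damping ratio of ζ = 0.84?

114 N·s/m

c_c = 2√(k·m) = 2√(1360 × 3.41) = 136.2 N·s/m.
c = ζ·c_c = 0.84 × 136.2 = 114.4 N·s/m.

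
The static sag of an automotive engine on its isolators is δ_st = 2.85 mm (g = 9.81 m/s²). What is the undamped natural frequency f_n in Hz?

9.34 Hz

ω_n = √(g/δ_st) = √(9.81/0.00285) = √3442 = 58.67 rad/s.
f_n = ω_n/(2π) = 58.67/6.283 = 9.338 Hz.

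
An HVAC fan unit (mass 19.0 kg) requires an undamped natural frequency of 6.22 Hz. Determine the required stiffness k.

ω_n = 2πf_n = 2π × 6.22 = 39.08 rad/s.
k = m·ω_n² = 19.0 × 39.08² = 19.0 × 1527 = 29020 N/m.

29000 N/m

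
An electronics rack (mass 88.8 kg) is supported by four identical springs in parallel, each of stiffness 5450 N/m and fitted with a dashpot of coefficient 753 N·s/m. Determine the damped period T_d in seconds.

Parallel springs add: k_eq = 4 × 5450 = 21800 N/m.
ω_n = √(k_eq/m) = √(21800/88.8) = 15.67 rad/s.
Critical damping c_c = 2√(k_eq·m) = 2√(21800 × 88.8) = 2783 N·s/m, so ζ = c/c_c = 753/2783 = 0.2706.
ω_d = ω_n√(1 − ζ²) = 15.67 × √(1 − 0.0732) = 15.08 rad/s.
T_d = 2π/ω_d = 0.4166 s.

0.417 s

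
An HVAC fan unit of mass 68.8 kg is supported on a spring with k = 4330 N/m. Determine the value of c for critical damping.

c_c = 2√(k·m) = 2√(4330 × 68.8) = 2 × 545.8 = 1092 N·s/m.

1090 N·s/m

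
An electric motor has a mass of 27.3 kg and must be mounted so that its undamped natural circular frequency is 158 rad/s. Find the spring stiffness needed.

k = m·ω_n² = 27.3 × 158.0² = 27.3 × 24960 = 681500 N/m.

682000 N/m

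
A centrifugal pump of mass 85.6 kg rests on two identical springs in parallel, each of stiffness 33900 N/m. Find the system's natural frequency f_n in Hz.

Parallel springs add: k_eq = 2 × 33900 = 67800 N/m.
ω_n = √(k_eq/m) = √(67800/85.6) = √792.1 = 28.14 rad/s.
f_n = ω_n/(2π) = 28.14/6.283 = 4.479 Hz.

4.48 Hz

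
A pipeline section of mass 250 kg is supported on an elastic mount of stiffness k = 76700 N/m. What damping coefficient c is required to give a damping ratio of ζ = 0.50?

4380 N·s/m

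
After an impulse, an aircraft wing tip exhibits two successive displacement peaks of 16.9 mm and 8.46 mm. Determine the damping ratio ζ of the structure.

0.109

Logarithmic decrement δ = (1/n)·ln(x₀/x_n) = (1/1)·ln(16.9/8.46) = (1/1)·ln(1.998) = 0.6920.
ζ = δ/√(4π² + δ²) = 0.6920/√(39.48 + 0.479) = 0.6920/6.321 = 0.1095.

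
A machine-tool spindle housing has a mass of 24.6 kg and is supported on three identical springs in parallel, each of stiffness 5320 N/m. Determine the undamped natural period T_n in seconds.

Parallel springs add: k_eq = 3 × 5320 = 15960 N/m.
ω_n = √(k_eq/m) = √(15960/24.6) = √648.8 = 25.47 rad/s.
T_n = 2π/ω_n = 6.283/25.47 = 0.2467 s.

0.247 s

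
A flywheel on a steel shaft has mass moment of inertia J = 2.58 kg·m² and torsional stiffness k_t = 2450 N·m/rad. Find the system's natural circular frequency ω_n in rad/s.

ω_n = √(k_t/J) = √(2450/2.58) = √949.6 = 30.82 rad/s.

30.8 rad/s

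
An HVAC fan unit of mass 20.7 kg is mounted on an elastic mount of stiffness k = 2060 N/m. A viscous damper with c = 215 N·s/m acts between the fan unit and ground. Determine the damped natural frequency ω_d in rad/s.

8.52 rad/s

ω_n = √(k/m) = √(2060/20.7) = 9.976 rad/s.
Critical damping c_c = 2√(k·m) = 2√(2060 × 20.7) = 413.0 N·s/m, so ζ = c/c_c = 215/413.0 = 0.5206.
ω_d = ω_n√(1 − ζ²) = 9.976 × √(1 − 0.271) = 8.517 rad/s.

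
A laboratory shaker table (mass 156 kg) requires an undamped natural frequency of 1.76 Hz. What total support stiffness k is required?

ω_n = 2πf_n = 2π × 1.76 = 11.06 rad/s.
k = m·ω_n² = 156 × 11.06² = 156 × 122.3 = 19080 N/m.

19100 N/m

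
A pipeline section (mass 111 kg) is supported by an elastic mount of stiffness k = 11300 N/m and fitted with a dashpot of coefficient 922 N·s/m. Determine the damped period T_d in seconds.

0.683 s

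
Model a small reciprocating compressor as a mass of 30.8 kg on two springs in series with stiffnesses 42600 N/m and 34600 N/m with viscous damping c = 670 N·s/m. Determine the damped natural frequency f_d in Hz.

3.56 Hz

Series springs: 1/k_eq = 1/42600 + 1/34600 = 5.238×10^-5, so k_eq = 19090 N/m.
ω_n = √(k_eq/m) = √(19090/30.8) = 24.90 rad/s.
Critical damping c_c = 2√(k_eq·m) = 2√(19090 × 30.8) = 1534 N·s/m, so ζ = c/c_c = 670/1534 = 0.4369.
ω_d = ω_n√(1 − ζ²) = 24.90 × √(1 − 0.191) = 22.40 rad/s.
f_d = ω_d/(2π) = 3.564 Hz.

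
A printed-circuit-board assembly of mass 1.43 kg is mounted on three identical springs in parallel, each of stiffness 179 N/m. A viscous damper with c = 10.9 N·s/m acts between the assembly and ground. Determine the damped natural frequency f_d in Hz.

3.02 Hz

Parallel springs add: k_eq = 3 × 179 = 537.0 N/m.
ω_n = √(k_eq/m) = √(537.0/1.43) = 19.38 rad/s.
Critical damping c_c = 2√(k_eq·m) = 2√(537.0 × 1.43) = 55.42 N·s/m, so ζ = c/c_c = 10.9/55.42 = 0.1967.
ω_d = ω_n√(1 − ζ²) = 19.38 × √(1 − 0.0387) = 19.00 rad/s.
f_d = ω_d/(2π) = 3.024 Hz.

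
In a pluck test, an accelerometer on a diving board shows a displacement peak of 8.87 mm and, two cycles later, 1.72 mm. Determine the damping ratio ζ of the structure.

0.129

Logarithmic decrement δ = (1/n)·ln(x₀/x_n) = (1/2)·ln(8.87/1.72) = (1/2)·ln(5.157) = 0.8202.
ζ = δ/√(4π² + δ²) = 0.8202/√(39.48 + 0.673) = 0.8202/6.336 = 0.1294.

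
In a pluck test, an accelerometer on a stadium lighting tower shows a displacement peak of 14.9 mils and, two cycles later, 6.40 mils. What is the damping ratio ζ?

0.0671

Logarithmic decrement δ = (1/n)·ln(x₀/x_n) = (1/2)·ln(14.9/6.40) = (1/2)·ln(2.328) = 0.4225.
ζ = δ/√(4π² + δ²) = 0.4225/√(39.48 + 0.179) = 0.4225/6.297 = 0.06710.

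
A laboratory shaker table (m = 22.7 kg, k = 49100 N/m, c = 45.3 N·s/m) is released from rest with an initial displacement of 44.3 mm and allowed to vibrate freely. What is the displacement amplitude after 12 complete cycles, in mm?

8.78 mm

ζ = c/(2√(km)) = 45.3/(2√(49100 × 22.7)) = 45.3/2111 = 0.02145.
Logarithmic decrement δ = 2πζ/√(1 − ζ²) = 2π × 0.02145/√(1 − 0.000460) = 0.1348.
After n cycles, x_n/x₀ = e^(−nδ), so x_12 = 44.3 × e^(−12 × 0.1348) = 44.3 × 0.1983 = 8.785 mm.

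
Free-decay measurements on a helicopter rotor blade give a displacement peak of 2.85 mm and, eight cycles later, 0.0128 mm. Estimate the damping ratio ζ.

0.107

Logarithmic decrement δ = (1/n)·ln(x₀/x_n) = (1/8)·ln(2.85/0.0128) = (1/8)·ln(222.7) = 0.6757.
ζ = δ/√(4π² + δ²) = 0.6757/√(39.48 + 0.457) = 0.6757/6.319 = 0.1069.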